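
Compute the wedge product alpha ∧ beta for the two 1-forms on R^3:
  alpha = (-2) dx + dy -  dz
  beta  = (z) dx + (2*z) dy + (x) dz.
alpha ∧ beta = (-5*z) dx ∧ dy + (-2*x + z) dx ∧ dz + (x + 2*z) dy ∧ dz

Distribute the wedge, using dx_i ∧ dx_j = -dx_j ∧ dx_i and dx_i ∧ dx_i = 0. For each pair (i, j) with i < j, the coefficient of dx_i ∧ dx_j in alpha ∧ beta is (alpha_i * beta_j - alpha_j * beta_i). Collecting: alpha ∧ beta = (-5*z) dx ∧ dy + (-2*x + z) dx ∧ dz + (x + 2*z) dy ∧ dz.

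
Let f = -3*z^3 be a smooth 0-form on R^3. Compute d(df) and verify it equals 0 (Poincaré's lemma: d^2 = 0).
d(df) = 0

Step 1: df = sum_i (∂f/∂x_i) dx_i = (0) dx + (0) dy + (-9*z^2) dz.
Step 2: Apply d again. Using the 1-form formula, the coefficient of dx ∧ dy in d(df) is ∂^2 f/∂x ∂y - ∂^2 f/∂y ∂x = (0) - (0) = 0 (equality of mixed partials for smooth f).
Similarly for dx ∧ dz and dy ∧ dz — all coefficients vanish. So d(df) = 0.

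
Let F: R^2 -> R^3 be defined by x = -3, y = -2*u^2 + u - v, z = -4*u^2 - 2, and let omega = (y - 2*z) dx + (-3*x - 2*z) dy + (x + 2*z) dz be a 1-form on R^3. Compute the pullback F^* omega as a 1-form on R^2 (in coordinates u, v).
F^* omega = (32*u^3 + 8*u^2 + 4*u + 13) du + (-8*u^2 - 13) dv

Using F^*(f dg) = (f ∘ F) d(g ∘ F), substitute each coordinate x_i by F_i(u, v) in f_i, and replace dx_i by d F_i = (∂F_i/∂u) du + (∂F_i/∂v) dv.
  For the x component: f_1(F) = 6*u^2 + u - v + 4; d F_1 = (0) du + (0) dv
  For the y component: f_2(F) = 8*u^2 + 13; d F_2 = (1 - 4*u) du + (-1) dv
  For the z component: f_3(F) = -8*u^2 - 7; d F_3 = (-8*u) du + (0) dv
Combining and collecting du, dv coefficients:
  coeff of du: 32*u^3 + 8*u^2 + 4*u + 13
  coeff of dv: -8*u^2 - 13
F^* omega = (32*u^3 + 8*u^2 + 4*u + 13) du + (-8*u^2 - 13) dv.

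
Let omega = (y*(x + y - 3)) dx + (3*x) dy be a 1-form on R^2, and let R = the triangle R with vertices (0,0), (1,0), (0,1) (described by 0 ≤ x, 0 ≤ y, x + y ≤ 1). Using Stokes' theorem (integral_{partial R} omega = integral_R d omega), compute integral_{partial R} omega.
integral_(partial R) omega = 5/2

Stokes: integral_partial_R omega = integral_R d omega with d omega = (∂Q/∂x - ∂P/∂y) dx ∧ dy.
  ∂Q/∂x = 3
  ∂P/∂y = x + 2*y - 3
  integrand = ∂Q/∂x - ∂P/∂y = -x - 2*y + 6.
Integrating over R: integral_0^1 integral_0^{1-x} (-x - 2*y + 6) dy dx = 5/2.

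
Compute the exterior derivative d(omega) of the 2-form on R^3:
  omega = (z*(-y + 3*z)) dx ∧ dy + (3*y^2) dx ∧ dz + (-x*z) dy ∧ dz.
d(omega) = (-7*y + 5*z) dx ∧ dy ∧ dz

For a 2-form omega = sum_{i<j} g_{ij} dx_i ∧ dx_j, the exterior derivative is
  d(omega) = sum_{i<j} d(g_{ij}) ∧ dx_i ∧ dx_j = sum_{i<j, k} (∂g_{ij}/∂x_k) dx_k ∧ dx_i ∧ dx_j.
Expand each term, using dx_k ∧ dx_i ∧ dx_j = sgn(permutation) dx_{(a)} ∧ dx_{(b)} ∧ dx_{(c)} with (a < b < c) sorted:
  d(z*(-y + 3*z)) includes (∂/∂z)(z*(-y + 3*z)) dz = (-y + 6*z) dz, which multiplied by dx ∧ dy gives (-y + 6*z) dx ∧ dy ∧ dz
  d(3*y^2) includes (∂/∂y)(3*y^2) dy = (6*y) dy, which multiplied by dx ∧ dz gives (-6*y) dx ∧ dy ∧ dz
  d(-x*z) includes (∂/∂x)(-x*z) dx = (-z) dx, which multiplied by dy ∧ dz gives (-z) dx ∧ dy ∧ dz
Collecting like 3-forms: d(omega) = (-7*y + 5*z) dx ∧ dy ∧ dz.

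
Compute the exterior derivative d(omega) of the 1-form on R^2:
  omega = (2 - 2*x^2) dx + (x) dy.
d(omega) = (1) dx ∧ dy

For a 1-form omega = sum_i f_i dx_i, the exterior derivative is
  d(omega) = sum_{i < j} (∂f_j/∂x_i - ∂f_i/∂x_j) dx_i ∧ dx_j.
  coefficient of dx ∧ dy: ∂f_2/∂x - ∂f_1/∂y = ∂(x)/∂x - ∂(2 - 2*x^2)/∂y = 1
Assembling: d(omega) = (1) dx ∧ dy.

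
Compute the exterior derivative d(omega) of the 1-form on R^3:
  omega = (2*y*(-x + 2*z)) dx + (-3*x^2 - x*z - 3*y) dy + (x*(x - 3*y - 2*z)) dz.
d(omega) = (-4*x - 5*z) dx ∧ dy + (2*x - 7*y - 2*z) dx ∧ dz + (-2*x) dy ∧ dz

For a 1-form omega = sum_i f_i dx_i, the exterior derivative is
  d(omega) = sum_{i < j} (∂f_j/∂x_i - ∂f_i/∂x_j) dx_i ∧ dx_j.
  coefficient of dx ∧ dy: ∂f_2/∂x - ∂f_1/∂y = ∂(-3*x^2 - x*z - 3*y)/∂x - ∂(2*y*(-x + 2*z))/∂y = -4*x - 5*z
  coefficient of dx ∧ dz: ∂f_3/∂x - ∂f_1/∂z = ∂(x*(x - 3*y - 2*z))/∂x - ∂(2*y*(-x + 2*z))/∂z = 2*x - 7*y - 2*z
  coefficient of dy ∧ dz: ∂f_3/∂y - ∂f_2/∂z = ∂(x*(x - 3*y - 2*z))/∂y - ∂(-3*x^2 - x*z - 3*y)/∂z = -2*x
Assembling: d(omega) = (-4*x - 5*z) dx ∧ dy + (2*x - 7*y - 2*z) dx ∧ dz + (-2*x) dy ∧ dz.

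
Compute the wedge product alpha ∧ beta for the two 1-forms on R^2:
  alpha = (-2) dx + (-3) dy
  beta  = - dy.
alpha ∧ beta = (2) dx ∧ dy

Distribute the wedge, using dx_i ∧ dx_j = -dx_j ∧ dx_i and dx_i ∧ dx_i = 0. For each pair (i, j) with i < j, the coefficient of dx_i ∧ dx_j in alpha ∧ beta is (alpha_i * beta_j - alpha_j * beta_i). Collecting: alpha ∧ beta = (2) dx ∧ dy.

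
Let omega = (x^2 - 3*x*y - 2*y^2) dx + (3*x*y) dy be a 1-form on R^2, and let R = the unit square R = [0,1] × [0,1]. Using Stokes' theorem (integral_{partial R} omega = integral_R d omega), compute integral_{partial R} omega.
integral_(partial R) omega = 5

Stokes: integral_partial_R omega = integral_R d omega with d omega = (∂Q/∂x - ∂P/∂y) dx ∧ dy.
  ∂Q/∂x = 3*y
  ∂P/∂y = -3*x - 4*y
  integrand = ∂Q/∂x - ∂P/∂y = 3*x + 7*y.
Integrating over R: integral_0^1 integral_0^1 (3*x + 7*y) dx dy = 5.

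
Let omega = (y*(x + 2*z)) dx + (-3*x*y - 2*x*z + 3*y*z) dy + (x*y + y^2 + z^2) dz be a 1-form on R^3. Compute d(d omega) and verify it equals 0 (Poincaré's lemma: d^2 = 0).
d(d omega) = 0

Step 1: d omega = sum_{i<j} (∂f_j/∂x_i - ∂f_i/∂x_j) dx_i ∧ dx_j:
  coeff of dx ∧ dy: -x - 3*y - 4*z
  coeff of dx ∧ dz: -y
  coeff of dy ∧ dz: 3*x - y
Step 2: Apply d again to each 2-form coefficient. The only possible 3-form in R^3 is dx ∧ dy ∧ dz, with coefficient
  ∂(coeff of dy∧dz)/∂x - ∂(coeff of dx∧dz)/∂y + ∂(coeff of dx∧dy)/∂z
  = ∂/∂x (3*x - y) - ∂/∂y (-y) + ∂/∂z (-x - 3*y - 4*z).
Each of these terms simplifies to sums of mixed partials that cancel in pairs. The result is 0 (by equality of mixed partials for smooth functions — Schwarz / Clairaut).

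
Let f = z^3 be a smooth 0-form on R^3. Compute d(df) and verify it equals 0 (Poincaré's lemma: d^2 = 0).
d(df) = 0

Step 1: df = sum_i (∂f/∂x_i) dx_i = (0) dx + (0) dy + (3*z^2) dz.
Step 2: Apply d again. Using the 1-form formula, the coefficient of dx ∧ dy in d(df) is ∂^2 f/∂x ∂y - ∂^2 f/∂y ∂x = (0) - (0) = 0 (equality of mixed partials for smooth f).
Similarly for dx ∧ dz and dy ∧ dz — all coefficients vanish. So d(df) = 0.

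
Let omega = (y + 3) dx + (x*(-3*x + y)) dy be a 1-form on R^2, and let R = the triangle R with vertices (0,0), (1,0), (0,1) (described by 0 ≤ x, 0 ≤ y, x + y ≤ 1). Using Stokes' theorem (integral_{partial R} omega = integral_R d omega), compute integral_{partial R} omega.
integral_(partial R) omega = -4/3

Stokes: integral_partial_R omega = integral_R d omega with d omega = (∂Q/∂x - ∂P/∂y) dx ∧ dy.
  ∂Q/∂x = -6*x + y
  ∂P/∂y = 1
  integrand = ∂Q/∂x - ∂P/∂y = -6*x + y - 1.
Integrating over R: integral_0^1 integral_0^{1-x} (-6*x + y - 1) dy dx = -4/3.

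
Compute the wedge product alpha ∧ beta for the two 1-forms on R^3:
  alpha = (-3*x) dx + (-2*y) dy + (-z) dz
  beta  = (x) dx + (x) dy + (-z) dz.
alpha ∧ beta = (x*(-3*x + 2*y)) dx ∧ dy + (4*x*z) dx ∧ dz + (z*(x + 2*y)) dy ∧ dz

Distribute the wedge, using dx_i ∧ dx_j = -dx_j ∧ dx_i and dx_i ∧ dx_i = 0. For each pair (i, j) with i < j, the coefficient of dx_i ∧ dx_j in alpha ∧ beta is (alpha_i * beta_j - alpha_j * beta_i). Collecting: alpha ∧ beta = (x*(-3*x + 2*y)) dx ∧ dy + (4*x*z) dx ∧ dz + (z*(x + 2*y)) dy ∧ dz.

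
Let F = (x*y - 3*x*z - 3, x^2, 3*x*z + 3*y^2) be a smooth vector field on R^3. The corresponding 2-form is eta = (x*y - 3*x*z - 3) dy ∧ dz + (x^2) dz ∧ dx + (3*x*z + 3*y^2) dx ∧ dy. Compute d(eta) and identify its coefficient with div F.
d(eta) = (3*x + y - 3*z) dx ∧ dy ∧ dz; div F = 3*x + y - 3*z

For a 2-form in R^3 of the form above, applying d gives a 3-form with coefficient ∂P/∂x + ∂Q/∂y + ∂R/∂z:
  ∂P/∂x = y - 3*z
  ∂Q/∂y = 0
  ∂R/∂z = 3*x
Sum = 3*x + y - 3*z, which is exactly div F.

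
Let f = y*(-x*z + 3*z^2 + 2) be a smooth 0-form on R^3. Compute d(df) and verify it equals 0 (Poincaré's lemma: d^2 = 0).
d(df) = 0

Step 1: df = sum_i (∂f/∂x_i) dx_i = (-y*z) dx + (-x*z + 3*z^2 + 2) dy + (y*(-x + 6*z)) dz.
Step 2: Apply d again. Using the 1-form formula, the coefficient of dx ∧ dy in d(df) is ∂^2 f/∂x ∂y - ∂^2 f/∂y ∂x = (-z) - (-z) = 0 (equality of mixed partials for smooth f).
Similarly for dx ∧ dz and dy ∧ dz — all coefficients vanish. So d(df) = 0.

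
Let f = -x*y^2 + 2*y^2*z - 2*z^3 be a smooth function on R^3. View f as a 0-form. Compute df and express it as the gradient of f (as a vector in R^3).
df = (-y^2) dx + (2*y*(-x + 2*z)) dy + (2*y^2 - 6*z^2) dz; grad f = (-y^2, 2*y*(-x + 2*z), 2*y^2 - 6*z^2)

For a 0-form f, d f = (∂f/∂x) dx + (∂f/∂y) dy + (∂f/∂z) dz. The components of the vector representation are exactly the entries of grad f in Cartesian coordinates:
  ∂f/∂x = -y^2
  ∂f/∂y = 2*y*(-x + 2*z)
  ∂f/∂z = 2*y^2 - 6*z^2.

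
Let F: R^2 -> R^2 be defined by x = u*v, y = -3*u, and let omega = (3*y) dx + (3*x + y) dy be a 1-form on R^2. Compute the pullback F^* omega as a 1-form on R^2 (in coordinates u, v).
F^* omega = (9*u*(1 - 2*v)) du + (-9*u^2) dv

Using F^*(f dg) = (f ∘ F) d(g ∘ F), substitute each coordinate x_i by F_i(u, v) in f_i, and replace dx_i by d F_i = (∂F_i/∂u) du + (∂F_i/∂v) dv.
  For the x component: f_1(F) = -9*u; d F_1 = (v) du + (u) dv
  For the y component: f_2(F) = 3*u*(v - 1); d F_2 = (-3) du + (0) dv
Combining and collecting du, dv coefficients:
  coeff of du: 9*u*(1 - 2*v)
  coeff of dv: -9*u^2
F^* omega = (9*u*(1 - 2*v)) du + (-9*u^2) dv.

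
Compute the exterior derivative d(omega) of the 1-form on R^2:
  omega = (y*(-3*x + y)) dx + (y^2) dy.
d(omega) = (3*x - 2*y) dx ∧ dy

For a 1-form omega = sum_i f_i dx_i, the exterior derivative is
  d(omega) = sum_{i < j} (∂f_j/∂x_i - ∂f_i/∂x_j) dx_i ∧ dx_j.
  coefficient of dx ∧ dy: ∂f_2/∂x - ∂f_1/∂y = ∂(y^2)/∂x - ∂(y*(-3*x + y))/∂y = 3*x - 2*y
Assembling: d(omega) = (3*x - 2*y) dx ∧ dy.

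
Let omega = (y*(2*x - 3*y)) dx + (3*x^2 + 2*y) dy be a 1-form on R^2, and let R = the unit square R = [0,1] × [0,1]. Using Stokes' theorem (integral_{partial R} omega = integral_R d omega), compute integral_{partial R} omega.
integral_(partial R) omega = 5

Stokes: integral_partial_R omega = integral_R d omega with d omega = (∂Q/∂x - ∂P/∂y) dx ∧ dy.
  ∂Q/∂x = 6*x
  ∂P/∂y = 2*x - 6*y
  integrand = ∂Q/∂x - ∂P/∂y = 4*x + 6*y.
Integrating over R: integral_0^1 integral_0^1 (4*x + 6*y) dx dy = 5.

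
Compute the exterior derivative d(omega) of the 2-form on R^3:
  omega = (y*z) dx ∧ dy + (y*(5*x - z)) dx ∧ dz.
d(omega) = (-5*x + y + z) dx ∧ dy ∧ dz

For a 2-form omega = sum_{i<j} g_{ij} dx_i ∧ dx_j, the exterior derivative is
  d(omega) = sum_{i<j} d(g_{ij}) ∧ dx_i ∧ dx_j = sum_{i<j, k} (∂g_{ij}/∂x_k) dx_k ∧ dx_i ∧ dx_j.
Expand each term, using dx_k ∧ dx_i ∧ dx_j = sgn(permutation) dx_{(a)} ∧ dx_{(b)} ∧ dx_{(c)} with (a < b < c) sorted:
  d(y*z) includes (∂/∂z)(y*z) dz = (y) dz, which multiplied by dx ∧ dy gives (y) dx ∧ dy ∧ dz
  d(y*(5*x - z)) includes (∂/∂y)(y*(5*x - z)) dy = (5*x - z) dy, which multiplied by dx ∧ dz gives (-5*x + z) dx ∧ dy ∧ dz
Collecting like 3-forms: d(omega) = (-5*x + y + z) dx ∧ dy ∧ dz.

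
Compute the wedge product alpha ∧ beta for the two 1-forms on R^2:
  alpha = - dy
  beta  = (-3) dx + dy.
alpha ∧ beta = (-3) dx ∧ dy

Distribute the wedge, using dx_i ∧ dx_j = -dx_j ∧ dx_i and dx_i ∧ dx_i = 0. For each pair (i, j) with i < j, the coefficient of dx_i ∧ dx_j in alpha ∧ beta is (alpha_i * beta_j - alpha_j * beta_i). Collecting: alpha ∧ beta = (-3) dx ∧ dy.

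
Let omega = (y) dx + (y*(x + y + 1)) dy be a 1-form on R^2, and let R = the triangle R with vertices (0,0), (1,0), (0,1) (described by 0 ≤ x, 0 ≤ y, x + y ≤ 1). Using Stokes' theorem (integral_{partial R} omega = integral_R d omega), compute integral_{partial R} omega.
integral_(partial R) omega = -1/3

Stokes: integral_partial_R omega = integral_R d omega with d omega = (∂Q/∂x - ∂P/∂y) dx ∧ dy.
  ∂Q/∂x = y
  ∂P/∂y = 1
  integrand = ∂Q/∂x - ∂P/∂y = y - 1.
Integrating over R: integral_0^1 integral_0^{1-x} (y - 1) dy dx = -1/3.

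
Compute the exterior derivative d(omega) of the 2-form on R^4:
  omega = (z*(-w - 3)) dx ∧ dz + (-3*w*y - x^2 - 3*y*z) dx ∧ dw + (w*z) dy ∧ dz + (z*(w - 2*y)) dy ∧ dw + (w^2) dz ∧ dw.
d(omega) = (3*y - z) dx ∧ dz ∧ dw + (3*w + 3*z) dx ∧ dy ∧ dw + (-w + 2*y + z) dy ∧ dz ∧ dw

For a 2-form omega = sum_{i<j} g_{ij} dx_i ∧ dx_j, the exterior derivative is
  d(omega) = sum_{i<j} d(g_{ij}) ∧ dx_i ∧ dx_j = sum_{i<j, k} (∂g_{ij}/∂x_k) dx_k ∧ dx_i ∧ dx_j.
Expand each term, using dx_k ∧ dx_i ∧ dx_j = sgn(permutation) dx_{(a)} ∧ dx_{(b)} ∧ dx_{(c)} with (a < b < c) sorted:
  d(z*(-w - 3)) includes (∂/∂w)(z*(-w - 3)) dw = (-z) dw, which multiplied by dx ∧ dz gives (-z) dx ∧ dz ∧ dw
  d(-3*w*y - x^2 - 3*y*z) includes (∂/∂y)(-3*w*y - x^2 - 3*y*z) dy = (-3*w - 3*z) dy, which multiplied by dx ∧ dw gives (3*w + 3*z) dx ∧ dy ∧ dw
  d(-3*w*y - x^2 - 3*y*z) includes (∂/∂z)(-3*w*y - x^2 - 3*y*z) dz = (-3*y) dz, which multiplied by dx ∧ dw gives (3*y) dx ∧ dz ∧ dw
  d(w*z) includes (∂/∂w)(w*z) dw = (z) dw, which multiplied by dy ∧ dz gives (z) dy ∧ dz ∧ dw
  d(z*(w - 2*y)) includes (∂/∂z)(z*(w - 2*y)) dz = (w - 2*y) dz, which multiplied by dy ∧ dw gives (-w + 2*y) dy ∧ dz ∧ dw
Collecting like 3-forms: d(omega) = (3*y - z) dx ∧ dz ∧ dw + (3*w + 3*z) dx ∧ dy ∧ dw + (-w + 2*y + z) dy ∧ dz ∧ dw.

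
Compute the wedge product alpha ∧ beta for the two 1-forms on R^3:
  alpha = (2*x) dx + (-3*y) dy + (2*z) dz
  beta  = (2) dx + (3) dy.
alpha ∧ beta = (6*x + 6*y) dx ∧ dy + (-4*z) dx ∧ dz + (-6*z) dy ∧ dz

Distribute the wedge, using dx_i ∧ dx_j = -dx_j ∧ dx_i and dx_i ∧ dx_i = 0. For each pair (i, j) with i < j, the coefficient of dx_i ∧ dx_j in alpha ∧ beta is (alpha_i * beta_j - alpha_j * beta_i). Collecting: alpha ∧ beta = (6*x + 6*y) dx ∧ dy + (-4*z) dx ∧ dz + (-6*z) dy ∧ dz.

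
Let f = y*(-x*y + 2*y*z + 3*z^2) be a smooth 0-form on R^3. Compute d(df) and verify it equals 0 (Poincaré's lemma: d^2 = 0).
d(df) = 0

Step 1: df = sum_i (∂f/∂x_i) dx_i = (-y^2) dx + (-2*x*y + 4*y*z + 3*z^2) dy + (2*y*(y + 3*z)) dz.
Step 2: Apply d again. Using the 1-form formula, the coefficient of dx ∧ dy in d(df) is ∂^2 f/∂x ∂y - ∂^2 f/∂y ∂x = (-2*y) - (-2*y) = 0 (equality of mixed partials for smooth f).
Similarly for dx ∧ dz and dy ∧ dz — all coefficients vanish. So d(df) = 0.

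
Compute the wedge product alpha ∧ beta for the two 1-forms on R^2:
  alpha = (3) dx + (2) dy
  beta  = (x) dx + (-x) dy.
alpha ∧ beta = (-5*x) dx ∧ dy

Distribute the wedge, using dx_i ∧ dx_j = -dx_j ∧ dx_i and dx_i ∧ dx_i = 0. For each pair (i, j) with i < j, the coefficient of dx_i ∧ dx_j in alpha ∧ beta is (alpha_i * beta_j - alpha_j * beta_i). Collecting: alpha ∧ beta = (-5*x) dx ∧ dy.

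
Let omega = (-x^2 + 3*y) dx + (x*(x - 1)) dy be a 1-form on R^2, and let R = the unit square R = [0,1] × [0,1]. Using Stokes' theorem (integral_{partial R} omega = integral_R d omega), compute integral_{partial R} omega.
integral_(partial R) omega = -3

Stokes: integral_partial_R omega = integral_R d omega with d omega = (∂Q/∂x - ∂P/∂y) dx ∧ dy.
  ∂Q/∂x = 2*x - 1
  ∂P/∂y = 3
  integrand = ∂Q/∂x - ∂P/∂y = 2*x - 4.
Integrating over R: integral_0^1 integral_0^1 (2*x - 4) dx dy = -3.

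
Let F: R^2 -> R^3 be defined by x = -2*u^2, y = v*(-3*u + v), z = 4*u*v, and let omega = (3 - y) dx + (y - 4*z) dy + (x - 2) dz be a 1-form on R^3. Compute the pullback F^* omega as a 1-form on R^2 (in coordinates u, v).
F^* omega = (-20*u^2*v + 61*u*v^2 - 12*u - 3*v^3 - 8*v) du + (-8*u^3 + 57*u^2*v - 41*u*v^2 - 8*u + 2*v^3) dv

Using F^*(f dg) = (f ∘ F) d(g ∘ F), substitute each coordinate x_i by F_i(u, v) in f_i, and replace dx_i by d F_i = (∂F_i/∂u) du + (∂F_i/∂v) dv.
  For the x component: f_1(F) = 3*u*v - v^2 + 3; d F_1 = (-4*u) du + (0) dv
  For the y component: f_2(F) = v*(-19*u + v); d F_2 = (-3*v) du + (-3*u + 2*v) dv
  For the z component: f_3(F) = -2*u^2 - 2; d F_3 = (4*v) du + (4*u) dv
Combining and collecting du, dv coefficients:
  coeff of du: -20*u^2*v + 61*u*v^2 - 12*u - 3*v^3 - 8*v
  coeff of dv: -8*u^3 + 57*u^2*v - 41*u*v^2 - 8*u + 2*v^3
F^* omega = (-20*u^2*v + 61*u*v^2 - 12*u - 3*v^3 - 8*v) du + (-8*u^3 + 57*u^2*v - 41*u*v^2 - 8*u + 2*v^3) dv.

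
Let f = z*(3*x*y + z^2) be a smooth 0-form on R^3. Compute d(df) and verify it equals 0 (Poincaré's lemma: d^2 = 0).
d(df) = 0

Step 1: df = sum_i (∂f/∂x_i) dx_i = (3*y*z) dx + (3*x*z) dy + (3*x*y + 3*z^2) dz.
Step 2: Apply d again. Using the 1-form formula, the coefficient of dx ∧ dy in d(df) is ∂^2 f/∂x ∂y - ∂^2 f/∂y ∂x = (3*z) - (3*z) = 0 (equality of mixed partials for smooth f).
Similarly for dx ∧ dz and dy ∧ dz — all coefficients vanish. So d(df) = 0.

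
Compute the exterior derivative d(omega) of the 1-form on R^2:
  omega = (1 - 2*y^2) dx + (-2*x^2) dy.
d(omega) = (-4*x + 4*y) dx ∧ dy

For a 1-form omega = sum_i f_i dx_i, the exterior derivative is
  d(omega) = sum_{i < j} (∂f_j/∂x_i - ∂f_i/∂x_j) dx_i ∧ dx_j.
  coefficient of dx ∧ dy: ∂f_2/∂x - ∂f_1/∂y = ∂(-2*x^2)/∂x - ∂(1 - 2*y^2)/∂y = -4*x + 4*y
Assembling: d(omega) = (-4*x + 4*y) dx ∧ dy.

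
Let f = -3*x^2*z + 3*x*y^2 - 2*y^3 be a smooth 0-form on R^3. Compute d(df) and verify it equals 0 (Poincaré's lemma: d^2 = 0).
d(df) = 0

Step 1: df = sum_i (∂f/∂x_i) dx_i = (-6*x*z + 3*y^2) dx + (6*y*(x - y)) dy + (-3*x^2) dz.
Step 2: Apply d again. Using the 1-form formula, the coefficient of dx ∧ dy in d(df) is ∂^2 f/∂x ∂y - ∂^2 f/∂y ∂x = (6*y) - (6*y) = 0 (equality of mixed partials for smooth f).
Similarly for dx ∧ dz and dy ∧ dz — all coefficients vanish. So d(df) = 0.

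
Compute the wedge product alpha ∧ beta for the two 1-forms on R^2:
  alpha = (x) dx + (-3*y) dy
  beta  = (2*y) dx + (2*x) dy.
alpha ∧ beta = (2*x^2 + 6*y^2) dx ∧ dy

Distribute the wedge, using dx_i ∧ dx_j = -dx_j ∧ dx_i and dx_i ∧ dx_i = 0. For each pair (i, j) with i < j, the coefficient of dx_i ∧ dx_j in alpha ∧ beta is (alpha_i * beta_j - alpha_j * beta_i). Collecting: alpha ∧ beta = (2*x^2 + 6*y^2) dx ∧ dy.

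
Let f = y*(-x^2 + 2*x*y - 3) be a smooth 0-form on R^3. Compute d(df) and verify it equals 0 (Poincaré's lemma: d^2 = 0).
d(df) = 0

Step 1: df = sum_i (∂f/∂x_i) dx_i = (2*y*(-x + y)) dx + (-x^2 + 4*x*y - 3) dy + (0) dz.
Step 2: Apply d again. Using the 1-form formula, the coefficient of dx ∧ dy in d(df) is ∂^2 f/∂x ∂y - ∂^2 f/∂y ∂x = (-2*x + 4*y) - (-2*x + 4*y) = 0 (equality of mixed partials for smooth f).
Similarly for dx ∧ dz and dy ∧ dz — all coefficients vanish. So d(df) = 0.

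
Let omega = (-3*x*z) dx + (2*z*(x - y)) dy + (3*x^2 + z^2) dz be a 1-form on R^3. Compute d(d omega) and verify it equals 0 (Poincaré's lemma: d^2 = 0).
d(d omega) = 0

Step 1: d omega = sum_{i<j} (∂f_j/∂x_i - ∂f_i/∂x_j) dx_i ∧ dx_j:
  coeff of dx ∧ dy: 2*z
  coeff of dx ∧ dz: 9*x
  coeff of dy ∧ dz: -2*x + 2*y
Step 2: Apply d again to each 2-form coefficient. The only possible 3-form in R^3 is dx ∧ dy ∧ dz, with coefficient
  ∂(coeff of dy∧dz)/∂x - ∂(coeff of dx∧dz)/∂y + ∂(coeff of dx∧dy)/∂z
  = ∂/∂x (-2*x + 2*y) - ∂/∂y (9*x) + ∂/∂z (2*z).
Each of these terms simplifies to sums of mixed partials that cancel in pairs. The result is 0 (by equality of mixed partials for smooth functions — Schwarz / Clairaut).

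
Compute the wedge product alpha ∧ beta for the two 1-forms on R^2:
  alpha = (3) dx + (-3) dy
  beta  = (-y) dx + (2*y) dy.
alpha ∧ beta = (3*y) dx ∧ dy

Distribute the wedge, using dx_i ∧ dx_j = -dx_j ∧ dx_i and dx_i ∧ dx_i = 0. For each pair (i, j) with i < j, the coefficient of dx_i ∧ dx_j in alpha ∧ beta is (alpha_i * beta_j - alpha_j * beta_i). Collecting: alpha ∧ beta = (3*y) dx ∧ dy.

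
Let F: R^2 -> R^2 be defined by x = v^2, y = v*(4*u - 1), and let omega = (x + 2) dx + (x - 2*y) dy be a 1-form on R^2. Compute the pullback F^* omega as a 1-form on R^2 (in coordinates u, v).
F^* omega = (4*v^2*(-8*u + v + 2)) du + (v*(-32*u^2 + 4*u*v + 16*u + 2*v^2 - v + 2)) dv

Using F^*(f dg) = (f ∘ F) d(g ∘ F), substitute each coordinate x_i by F_i(u, v) in f_i, and replace dx_i by d F_i = (∂F_i/∂u) du + (∂F_i/∂v) dv.
  For the x component: f_1(F) = v^2 + 2; d F_1 = (0) du + (2*v) dv
  For the y component: f_2(F) = v*(-8*u + v + 2); d F_2 = (4*v) du + (4*u - 1) dv
Combining and collecting du, dv coefficients:
  coeff of du: 4*v^2*(-8*u + v + 2)
  coeff of dv: v*(-32*u^2 + 4*u*v + 16*u + 2*v^2 - v + 2)
F^* omega = (4*v^2*(-8*u + v + 2)) du + (v*(-32*u^2 + 4*u*v + 16*u + 2*v^2 - v + 2)) dv.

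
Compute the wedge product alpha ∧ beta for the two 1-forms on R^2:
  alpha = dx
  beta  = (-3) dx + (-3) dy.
alpha ∧ beta = (-3) dx ∧ dy

Distribute the wedge, using dx_i ∧ dx_j = -dx_j ∧ dx_i and dx_i ∧ dx_i = 0. For each pair (i, j) with i < j, the coefficient of dx_i ∧ dx_j in alpha ∧ beta is (alpha_i * beta_j - alpha_j * beta_i). Collecting: alpha ∧ beta = (-3) dx ∧ dy.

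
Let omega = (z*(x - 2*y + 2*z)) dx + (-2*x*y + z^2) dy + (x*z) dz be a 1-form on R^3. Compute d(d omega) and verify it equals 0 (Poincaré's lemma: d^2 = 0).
d(d omega) = 0

Step 1: d omega = sum_{i<j} (∂f_j/∂x_i - ∂f_i/∂x_j) dx_i ∧ dx_j:
  coeff of dx ∧ dy: -2*y + 2*z
  coeff of dx ∧ dz: -x + 2*y - 3*z
  coeff of dy ∧ dz: -2*z
Step 2: Apply d again to each 2-form coefficient. The only possible 3-form in R^3 is dx ∧ dy ∧ dz, with coefficient
  ∂(coeff of dy∧dz)/∂x - ∂(coeff of dx∧dz)/∂y + ∂(coeff of dx∧dy)/∂z
  = ∂/∂x (-2*z) - ∂/∂y (-x + 2*y - 3*z) + ∂/∂z (-2*y + 2*z).
Each of these terms simplifies to sums of mixed partials that cancel in pairs. The result is 0 (by equality of mixed partials for smooth functions — Schwarz / Clairaut).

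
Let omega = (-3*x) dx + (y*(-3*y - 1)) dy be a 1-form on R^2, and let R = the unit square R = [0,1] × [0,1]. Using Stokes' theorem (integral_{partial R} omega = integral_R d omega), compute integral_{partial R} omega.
integral_(partial R) omega = 0

Stokes: integral_partial_R omega = integral_R d omega with d omega = (∂Q/∂x - ∂P/∂y) dx ∧ dy.
  ∂Q/∂x = 0
  ∂P/∂y = 0
  integrand = ∂Q/∂x - ∂P/∂y = 0.
Integrating over R: integral_0^1 integral_0^1 (0) dx dy = 0.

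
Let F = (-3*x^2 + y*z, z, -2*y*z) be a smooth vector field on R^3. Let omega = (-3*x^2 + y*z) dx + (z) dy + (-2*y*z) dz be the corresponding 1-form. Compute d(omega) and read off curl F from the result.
d(omega) = (-2*z - 1) dy ∧ dz + (y) dz ∧ dx + (-z) dx ∧ dy; curl F = (-2*z - 1, y, -z)

d omega = sum_{i<j} (∂f_j/∂x_i - ∂f_i/∂x_j) dx_i ∧ dx_j. Under the identification (dy ∧ dz, dz ∧ dx, dx ∧ dy) ↔ (e_x, e_y, e_z), the coefficients are exactly the components of curl F. Compute:
  ∂R/∂y - ∂Q/∂z = (-2*z) - (1) = -2*z - 1
  ∂P/∂z - ∂R/∂x = (y) - (0) = y
  ∂Q/∂x - ∂P/∂y = (0) - (z) = -z.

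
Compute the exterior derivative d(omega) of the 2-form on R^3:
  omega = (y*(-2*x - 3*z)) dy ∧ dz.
d(omega) = (-2*y) dx ∧ dy ∧ dz

For a 2-form omega = sum_{i<j} g_{ij} dx_i ∧ dx_j, the exterior derivative is
  d(omega) = sum_{i<j} d(g_{ij}) ∧ dx_i ∧ dx_j = sum_{i<j, k} (∂g_{ij}/∂x_k) dx_k ∧ dx_i ∧ dx_j.
Expand each term, using dx_k ∧ dx_i ∧ dx_j = sgn(permutation) dx_{(a)} ∧ dx_{(b)} ∧ dx_{(c)} with (a < b < c) sorted:
  d(y*(-2*x - 3*z)) includes (∂/∂x)(y*(-2*x - 3*z)) dx = (-2*y) dx, which multiplied by dy ∧ dz gives (-2*y) dx ∧ dy ∧ dz
Collecting like 3-forms: d(omega) = (-2*y) dx ∧ dy ∧ dz.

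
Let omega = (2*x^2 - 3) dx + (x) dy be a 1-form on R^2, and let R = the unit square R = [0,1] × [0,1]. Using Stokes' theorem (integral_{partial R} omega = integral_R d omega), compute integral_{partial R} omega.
integral_(partial R) omega = 1

Stokes: integral_partial_R omega = integral_R d omega with d omega = (∂Q/∂x - ∂P/∂y) dx ∧ dy.
  ∂Q/∂x = 1
  ∂P/∂y = 0
  integrand = ∂Q/∂x - ∂P/∂y = 1.
Integrating over R: integral_0^1 integral_0^1 (1) dx dy = 1.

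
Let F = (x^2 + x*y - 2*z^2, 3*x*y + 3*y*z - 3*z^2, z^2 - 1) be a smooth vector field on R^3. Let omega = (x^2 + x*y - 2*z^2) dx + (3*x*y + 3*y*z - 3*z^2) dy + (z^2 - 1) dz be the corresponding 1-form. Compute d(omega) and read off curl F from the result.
d(omega) = (-3*y + 6*z) dy ∧ dz + (-4*z) dz ∧ dx + (-x + 3*y) dx ∧ dy; curl F = (-3*y + 6*z, -4*z, -x + 3*y)

d omega = sum_{i<j} (∂f_j/∂x_i - ∂f_i/∂x_j) dx_i ∧ dx_j. Under the identification (dy ∧ dz, dz ∧ dx, dx ∧ dy) ↔ (e_x, e_y, e_z), the coefficients are exactly the components of curl F. Compute:
  ∂R/∂y - ∂Q/∂z = (0) - (3*y - 6*z) = -3*y + 6*z
  ∂P/∂z - ∂R/∂x = (-4*z) - (0) = -4*z
  ∂Q/∂x - ∂P/∂y = (3*y) - (x) = -x + 3*y.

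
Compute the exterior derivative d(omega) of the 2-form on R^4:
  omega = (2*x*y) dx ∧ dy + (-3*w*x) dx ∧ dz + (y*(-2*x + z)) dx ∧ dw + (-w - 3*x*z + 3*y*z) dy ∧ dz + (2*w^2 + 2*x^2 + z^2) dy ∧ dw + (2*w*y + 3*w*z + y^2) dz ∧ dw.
d(omega) = (-3*x - y) dx ∧ dz ∧ dw + (6*x - z) dx ∧ dy ∧ dw + (-3*z) dx ∧ dy ∧ dz + (2*w + 2*y - 2*z - 1) dy ∧ dz ∧ dw

For a 2-form omega = sum_{i<j} g_{ij} dx_i ∧ dx_j, the exterior derivative is
  d(omega) = sum_{i<j} d(g_{ij}) ∧ dx_i ∧ dx_j = sum_{i<j, k} (∂g_{ij}/∂x_k) dx_k ∧ dx_i ∧ dx_j.
Expand each term, using dx_k ∧ dx_i ∧ dx_j = sgn(permutation) dx_{(a)} ∧ dx_{(b)} ∧ dx_{(c)} with (a < b < c) sorted:
  d(-3*w*x) includes (∂/∂w)(-3*w*x) dw = (-3*x) dw, which multiplied by dx ∧ dz gives (-3*x) dx ∧ dz ∧ dw
  d(y*(-2*x + z)) includes (∂/∂y)(y*(-2*x + z)) dy = (-2*x + z) dy, which multiplied by dx ∧ dw gives (2*x - z) dx ∧ dy ∧ dw
  d(y*(-2*x + z)) includes (∂/∂z)(y*(-2*x + z)) dz = (y) dz, which multiplied by dx ∧ dw gives (-y) dx ∧ dz ∧ dw
  d(-w - 3*x*z + 3*y*z) includes (∂/∂x)(-w - 3*x*z + 3*y*z) dx = (-3*z) dx, which multiplied by dy ∧ dz gives (-3*z) dx ∧ dy ∧ dz
  d(-w - 3*x*z + 3*y*z) includes (∂/∂w)(-w - 3*x*z + 3*y*z) dw = (-1) dw, which multiplied by dy ∧ dz gives (-1) dy ∧ dz ∧ dw
  d(2*w^2 + 2*x^2 + z^2) includes (∂/∂x)(2*w^2 + 2*x^2 + z^2) dx = (4*x) dx, which multiplied by dy ∧ dw gives (4*x) dx ∧ dy ∧ dw
  d(2*w^2 + 2*x^2 + z^2) includes (∂/∂z)(2*w^2 + 2*x^2 + z^2) dz = (2*z) dz, which multiplied by dy ∧ dw gives (-2*z) dy ∧ dz ∧ dw
  d(2*w*y + 3*w*z + y^2) includes (∂/∂y)(2*w*y + 3*w*z + y^2) dy = (2*w + 2*y) dy, which multiplied by dz ∧ dw gives (2*w + 2*y) dy ∧ dz ∧ dw
Collecting like 3-forms: d(omega) = (-3*x - y) dx ∧ dz ∧ dw + (6*x - z) dx ∧ dy ∧ dw + (-3*z) dx ∧ dy ∧ dz + (2*w + 2*y - 2*z - 1) dy ∧ dz ∧ dw.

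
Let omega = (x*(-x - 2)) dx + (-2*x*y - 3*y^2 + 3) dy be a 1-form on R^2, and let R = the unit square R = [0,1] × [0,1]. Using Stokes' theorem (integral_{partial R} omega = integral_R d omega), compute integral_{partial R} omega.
integral_(partial R) omega = -1

Stokes: integral_partial_R omega = integral_R d omega with d omega = (∂Q/∂x - ∂P/∂y) dx ∧ dy.
  ∂Q/∂x = -2*y
  ∂P/∂y = 0
  integrand = ∂Q/∂x - ∂P/∂y = -2*y.
Integrating over R: integral_0^1 integral_0^1 (-2*y) dx dy = -1.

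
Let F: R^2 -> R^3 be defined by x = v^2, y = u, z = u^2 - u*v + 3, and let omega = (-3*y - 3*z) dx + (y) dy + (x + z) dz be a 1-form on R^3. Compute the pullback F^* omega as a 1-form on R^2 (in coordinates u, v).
F^* omega = (2*u^3 - 3*u^2*v + 3*u*v^2 + 7*u - v^3 - 3*v) du + (-u^3 - 5*u^2*v + 5*u*v^2 - 6*u*v - 3*u - 18*v) dv

Using F^*(f dg) = (f ∘ F) d(g ∘ F), substitute each coordinate x_i by F_i(u, v) in f_i, and replace dx_i by d F_i = (∂F_i/∂u) du + (∂F_i/∂v) dv.
  For the x component: f_1(F) = -3*u^2 + 3*u*v - 3*u - 9; d F_1 = (0) du + (2*v) dv
  For the y component: f_2(F) = u; d F_2 = (1) du + (0) dv
  For the z component: f_3(F) = u^2 - u*v + v^2 + 3; d F_3 = (2*u - v) du + (-u) dv
Combining and collecting du, dv coefficients:
  coeff of du: 2*u^3 - 3*u^2*v + 3*u*v^2 + 7*u - v^3 - 3*v
  coeff of dv: -u^3 - 5*u^2*v + 5*u*v^2 - 6*u*v - 3*u - 18*v
F^* omega = (2*u^3 - 3*u^2*v + 3*u*v^2 + 7*u - v^3 - 3*v) du + (-u^3 - 5*u^2*v + 5*u*v^2 - 6*u*v - 3*u - 18*v) dv.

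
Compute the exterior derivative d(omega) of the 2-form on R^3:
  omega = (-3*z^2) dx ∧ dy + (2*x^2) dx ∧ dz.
d(omega) = (-6*z) dx ∧ dy ∧ dz

For a 2-form omega = sum_{i<j} g_{ij} dx_i ∧ dx_j, the exterior derivative is
  d(omega) = sum_{i<j} d(g_{ij}) ∧ dx_i ∧ dx_j = sum_{i<j, k} (∂g_{ij}/∂x_k) dx_k ∧ dx_i ∧ dx_j.
Expand each term, using dx_k ∧ dx_i ∧ dx_j = sgn(permutation) dx_{(a)} ∧ dx_{(b)} ∧ dx_{(c)} with (a < b < c) sorted:
  d(-3*z^2) includes (∂/∂z)(-3*z^2) dz = (-6*z) dz, which multiplied by dx ∧ dy gives (-6*z) dx ∧ dy ∧ dz
Collecting like 3-forms: d(omega) = (-6*z) dx ∧ dy ∧ dz.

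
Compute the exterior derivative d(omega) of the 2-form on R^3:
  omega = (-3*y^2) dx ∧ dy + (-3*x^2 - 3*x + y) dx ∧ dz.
d(omega) = (-1) dx ∧ dy ∧ dz

For a 2-form omega = sum_{i<j} g_{ij} dx_i ∧ dx_j, the exterior derivative is
  d(omega) = sum_{i<j} d(g_{ij}) ∧ dx_i ∧ dx_j = sum_{i<j, k} (∂g_{ij}/∂x_k) dx_k ∧ dx_i ∧ dx_j.
Expand each term, using dx_k ∧ dx_i ∧ dx_j = sgn(permutation) dx_{(a)} ∧ dx_{(b)} ∧ dx_{(c)} with (a < b < c) sorted:
  d(-3*x^2 - 3*x + y) includes (∂/∂y)(-3*x^2 - 3*x + y) dy = (1) dy, which multiplied by dx ∧ dz gives (-1) dx ∧ dy ∧ dz
Collecting like 3-forms: d(omega) = (-1) dx ∧ dy ∧ dz.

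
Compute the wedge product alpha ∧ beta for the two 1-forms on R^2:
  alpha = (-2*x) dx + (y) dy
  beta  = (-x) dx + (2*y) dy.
alpha ∧ beta = (-3*x*y) dx ∧ dy

Distribute the wedge, using dx_i ∧ dx_j = -dx_j ∧ dx_i and dx_i ∧ dx_i = 0. For each pair (i, j) with i < j, the coefficient of dx_i ∧ dx_j in alpha ∧ beta is (alpha_i * beta_j - alpha_j * beta_i). Collecting: alpha ∧ beta = (-3*x*y) dx ∧ dy.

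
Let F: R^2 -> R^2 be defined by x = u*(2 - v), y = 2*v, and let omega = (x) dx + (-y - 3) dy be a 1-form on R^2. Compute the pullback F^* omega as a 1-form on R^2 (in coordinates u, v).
F^* omega = (u*(v^2 - 4*v + 4)) du + (u^2*v - 2*u^2 - 4*v - 6) dv

Using F^*(f dg) = (f ∘ F) d(g ∘ F), substitute each coordinate x_i by F_i(u, v) in f_i, and replace dx_i by d F_i = (∂F_i/∂u) du + (∂F_i/∂v) dv.
  For the x component: f_1(F) = u*(2 - v); d F_1 = (2 - v) du + (-u) dv
  For the y component: f_2(F) = -2*v - 3; d F_2 = (0) du + (2) dv
Combining and collecting du, dv coefficients:
  coeff of du: u*(v^2 - 4*v + 4)
  coeff of dv: u^2*v - 2*u^2 - 4*v - 6
F^* omega = (u*(v^2 - 4*v + 4)) du + (u^2*v - 2*u^2 - 4*v - 6) dv.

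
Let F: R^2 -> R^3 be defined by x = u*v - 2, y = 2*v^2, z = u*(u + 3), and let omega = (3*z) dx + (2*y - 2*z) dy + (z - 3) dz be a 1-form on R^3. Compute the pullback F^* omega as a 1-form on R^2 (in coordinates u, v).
F^* omega = (2*u^3 + 3*u^2*v + 9*u^2 + 9*u*v + 3*u - 9) du + (3*u^3 - 8*u^2*v + 9*u^2 - 24*u*v + 16*v^3) dv

Using F^*(f dg) = (f ∘ F) d(g ∘ F), substitute each coordinate x_i by F_i(u, v) in f_i, and replace dx_i by d F_i = (∂F_i/∂u) du + (∂F_i/∂v) dv.
  For the x component: f_1(F) = 3*u*(u + 3); d F_1 = (v) du + (u) dv
  For the y component: f_2(F) = -2*u^2 - 6*u + 4*v^2; d F_2 = (0) du + (4*v) dv
  For the z component: f_3(F) = u^2 + 3*u - 3; d F_3 = (2*u + 3) du + (0) dv
Combining and collecting du, dv coefficients:
  coeff of du: 2*u^3 + 3*u^2*v + 9*u^2 + 9*u*v + 3*u - 9
  coeff of dv: 3*u^3 - 8*u^2*v + 9*u^2 - 24*u*v + 16*v^3
F^* omega = (2*u^3 + 3*u^2*v + 9*u^2 + 9*u*v + 3*u - 9) du + (3*u^3 - 8*u^2*v + 9*u^2 - 24*u*v + 16*v^3) dv.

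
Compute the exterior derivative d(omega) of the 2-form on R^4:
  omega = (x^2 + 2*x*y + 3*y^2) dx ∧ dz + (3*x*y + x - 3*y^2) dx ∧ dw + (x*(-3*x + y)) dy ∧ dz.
d(omega) = (-8*x - 5*y) dx ∧ dy ∧ dz + (-3*x + 6*y) dx ∧ dy ∧ dw

For a 2-form omega = sum_{i<j} g_{ij} dx_i ∧ dx_j, the exterior derivative is
  d(omega) = sum_{i<j} d(g_{ij}) ∧ dx_i ∧ dx_j = sum_{i<j, k} (∂g_{ij}/∂x_k) dx_k ∧ dx_i ∧ dx_j.
Expand each term, using dx_k ∧ dx_i ∧ dx_j = sgn(permutation) dx_{(a)} ∧ dx_{(b)} ∧ dx_{(c)} with (a < b < c) sorted:
  d(x^2 + 2*x*y + 3*y^2) includes (∂/∂y)(x^2 + 2*x*y + 3*y^2) dy = (2*x + 6*y) dy, which multiplied by dx ∧ dz gives (-2*x - 6*y) dx ∧ dy ∧ dz
  d(3*x*y + x - 3*y^2) includes (∂/∂y)(3*x*y + x - 3*y^2) dy = (3*x - 6*y) dy, which multiplied by dx ∧ dw gives (-3*x + 6*y) dx ∧ dy ∧ dw
  d(x*(-3*x + y)) includes (∂/∂x)(x*(-3*x + y)) dx = (-6*x + y) dx, which multiplied by dy ∧ dz gives (-6*x + y) dx ∧ dy ∧ dz
Collecting like 3-forms: d(omega) = (-8*x - 5*y) dx ∧ dy ∧ dz + (-3*x + 6*y) dx ∧ dy ∧ dw.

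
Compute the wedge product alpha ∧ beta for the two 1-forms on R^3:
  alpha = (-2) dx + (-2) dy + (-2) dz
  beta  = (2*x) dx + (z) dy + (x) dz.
alpha ∧ beta = (4*x - 2*z) dx ∧ dy + (2*x) dx ∧ dz + (-2*x + 2*z) dy ∧ dz

Distribute the wedge, using dx_i ∧ dx_j = -dx_j ∧ dx_i and dx_i ∧ dx_i = 0. For each pair (i, j) with i < j, the coefficient of dx_i ∧ dx_j in alpha ∧ beta is (alpha_i * beta_j - alpha_j * beta_i). Collecting: alpha ∧ beta = (4*x - 2*z) dx ∧ dy + (2*x) dx ∧ dz + (-2*x + 2*z) dy ∧ dz.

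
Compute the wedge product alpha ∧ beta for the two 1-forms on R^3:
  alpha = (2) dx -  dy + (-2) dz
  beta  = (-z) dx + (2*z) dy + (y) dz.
alpha ∧ beta = (3*z) dx ∧ dy + (2*y - 2*z) dx ∧ dz + (-y + 4*z) dy ∧ dz

Distribute the wedge, using dx_i ∧ dx_j = -dx_j ∧ dx_i and dx_i ∧ dx_i = 0. For each pair (i, j) with i < j, the coefficient of dx_i ∧ dx_j in alpha ∧ beta is (alpha_i * beta_j - alpha_j * beta_i). Collecting: alpha ∧ beta = (3*z) dx ∧ dy + (2*y - 2*z) dx ∧ dz + (-y + 4*z) dy ∧ dz.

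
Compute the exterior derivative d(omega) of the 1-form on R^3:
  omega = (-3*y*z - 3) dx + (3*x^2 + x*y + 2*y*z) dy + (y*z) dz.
d(omega) = (6*x + y + 3*z) dx ∧ dy + (3*y) dx ∧ dz + (-2*y + z) dy ∧ dz

For a 1-form omega = sum_i f_i dx_i, the exterior derivative is
  d(omega) = sum_{i < j} (∂f_j/∂x_i - ∂f_i/∂x_j) dx_i ∧ dx_j.
  coefficient of dx ∧ dy: ∂f_2/∂x - ∂f_1/∂y = ∂(3*x^2 + x*y + 2*y*z)/∂x - ∂(-3*y*z - 3)/∂y = 6*x + y + 3*z
  coefficient of dx ∧ dz: ∂f_3/∂x - ∂f_1/∂z = ∂(y*z)/∂x - ∂(-3*y*z - 3)/∂z = 3*y
  coefficient of dy ∧ dz: ∂f_3/∂y - ∂f_2/∂z = ∂(y*z)/∂y - ∂(3*x^2 + x*y + 2*y*z)/∂z = -2*y + z
Assembling: d(omega) = (6*x + y + 3*z) dx ∧ dy + (3*y) dx ∧ dz + (-2*y + z) dy ∧ dz.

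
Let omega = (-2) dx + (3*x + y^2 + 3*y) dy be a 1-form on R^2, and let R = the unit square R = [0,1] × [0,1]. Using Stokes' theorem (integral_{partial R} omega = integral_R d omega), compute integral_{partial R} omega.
integral_(partial R) omega = 3

Stokes: integral_partial_R omega = integral_R d omega with d omega = (∂Q/∂x - ∂P/∂y) dx ∧ dy.
  ∂Q/∂x = 3
  ∂P/∂y = 0
  integrand = ∂Q/∂x - ∂P/∂y = 3.
Integrating over R: integral_0^1 integral_0^1 (3) dx dy = 3.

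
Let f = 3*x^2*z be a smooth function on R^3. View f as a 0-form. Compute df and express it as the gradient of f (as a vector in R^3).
df = (6*x*z) dx + (0) dy + (3*x^2) dz; grad f = (6*x*z, 0, 3*x^2)

For a 0-form f, d f = (∂f/∂x) dx + (∂f/∂y) dy + (∂f/∂z) dz. The components of the vector representation are exactly the entries of grad f in Cartesian coordinates:
  ∂f/∂x = 6*x*z
  ∂f/∂y = 0
  ∂f/∂z = 3*x^2.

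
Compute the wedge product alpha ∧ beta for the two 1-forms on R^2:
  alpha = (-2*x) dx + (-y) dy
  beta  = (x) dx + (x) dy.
alpha ∧ beta = (x*(-2*x + y)) dx ∧ dy

Distribute the wedge, using dx_i ∧ dx_j = -dx_j ∧ dx_i and dx_i ∧ dx_i = 0. For each pair (i, j) with i < j, the coefficient of dx_i ∧ dx_j in alpha ∧ beta is (alpha_i * beta_j - alpha_j * beta_i). Collecting: alpha ∧ beta = (x*(-2*x + y)) dx ∧ dy.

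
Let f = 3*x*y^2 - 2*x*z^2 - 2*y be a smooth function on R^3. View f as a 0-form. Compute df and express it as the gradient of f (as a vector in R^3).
df = (3*y^2 - 2*z^2) dx + (6*x*y - 2) dy + (-4*x*z) dz; grad f = (3*y^2 - 2*z^2, 6*x*y - 2, -4*x*z)

For a 0-form f, d f = (∂f/∂x) dx + (∂f/∂y) dy + (∂f/∂z) dz. The components of the vector representation are exactly the entries of grad f in Cartesian coordinates:
  ∂f/∂x = 3*y^2 - 2*z^2
  ∂f/∂y = 6*x*y - 2
  ∂f/∂z = -4*x*z.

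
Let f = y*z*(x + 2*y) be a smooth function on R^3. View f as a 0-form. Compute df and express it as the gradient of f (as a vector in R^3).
df = (y*z) dx + (z*(x + 4*y)) dy + (y*(x + 2*y)) dz; grad f = (y*z, z*(x + 4*y), y*(x + 2*y))

For a 0-form f, d f = (∂f/∂x) dx + (∂f/∂y) dy + (∂f/∂z) dz. The components of the vector representation are exactly the entries of grad f in Cartesian coordinates:
  ∂f/∂x = y*z
  ∂f/∂y = z*(x + 4*y)
  ∂f/∂z = y*(x + 2*y).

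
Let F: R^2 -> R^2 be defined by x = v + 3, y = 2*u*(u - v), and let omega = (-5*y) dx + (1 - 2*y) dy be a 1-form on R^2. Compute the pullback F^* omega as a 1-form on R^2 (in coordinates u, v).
F^* omega = (-16*u^3 + 24*u^2*v - 8*u*v^2 + 4*u - 2*v) du + (2*u*(4*u^2 - 4*u*v - 5*u + 5*v - 1)) dv

Using F^*(f dg) = (f ∘ F) d(g ∘ F), substitute each coordinate x_i by F_i(u, v) in f_i, and replace dx_i by d F_i = (∂F_i/∂u) du + (∂F_i/∂v) dv.
  For the x component: f_1(F) = 10*u*(-u + v); d F_1 = (0) du + (1) dv
  For the y component: f_2(F) = -4*u^2 + 4*u*v + 1; d F_2 = (4*u - 2*v) du + (-2*u) dv
Combining and collecting du, dv coefficients:
  coeff of du: -16*u^3 + 24*u^2*v - 8*u*v^2 + 4*u - 2*v
  coeff of dv: 2*u*(4*u^2 - 4*u*v - 5*u + 5*v - 1)
F^* omega = (-16*u^3 + 24*u^2*v - 8*u*v^2 + 4*u - 2*v) du + (2*u*(4*u^2 - 4*u*v - 5*u + 5*v - 1)) dv.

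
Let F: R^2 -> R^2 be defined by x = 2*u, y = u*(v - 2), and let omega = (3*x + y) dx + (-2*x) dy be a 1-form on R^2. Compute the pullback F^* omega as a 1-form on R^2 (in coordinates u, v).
F^* omega = (2*u*(8 - v)) du + (-4*u^2) dv

Using F^*(f dg) = (f ∘ F) d(g ∘ F), substitute each coordinate x_i by F_i(u, v) in f_i, and replace dx_i by d F_i = (∂F_i/∂u) du + (∂F_i/∂v) dv.
  For the x component: f_1(F) = u*(v + 4); d F_1 = (2) du + (0) dv
  For the y component: f_2(F) = -4*u; d F_2 = (v - 2) du + (u) dv
Combining and collecting du, dv coefficients:
  coeff of du: 2*u*(8 - v)
  coeff of dv: -4*u^2
F^* omega = (2*u*(8 - v)) du + (-4*u^2) dv.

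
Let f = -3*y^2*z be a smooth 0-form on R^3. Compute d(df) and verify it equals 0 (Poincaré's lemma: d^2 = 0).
d(df) = 0

Step 1: df = sum_i (∂f/∂x_i) dx_i = (0) dx + (-6*y*z) dy + (-3*y^2) dz.
Step 2: Apply d again. Using the 1-form formula, the coefficient of dx ∧ dy in d(df) is ∂^2 f/∂x ∂y - ∂^2 f/∂y ∂x = (0) - (0) = 0 (equality of mixed partials for smooth f).
Similarly for dx ∧ dz and dy ∧ dz — all coefficients vanish. So d(df) = 0.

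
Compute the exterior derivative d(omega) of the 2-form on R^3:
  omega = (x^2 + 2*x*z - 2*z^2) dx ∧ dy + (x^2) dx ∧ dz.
d(omega) = (2*x - 4*z) dx ∧ dy ∧ dz

For a 2-form omega = sum_{i<j} g_{ij} dx_i ∧ dx_j, the exterior derivative is
  d(omega) = sum_{i<j} d(g_{ij}) ∧ dx_i ∧ dx_j = sum_{i<j, k} (∂g_{ij}/∂x_k) dx_k ∧ dx_i ∧ dx_j.
Expand each term, using dx_k ∧ dx_i ∧ dx_j = sgn(permutation) dx_{(a)} ∧ dx_{(b)} ∧ dx_{(c)} with (a < b < c) sorted:
  d(x^2 + 2*x*z - 2*z^2) includes (∂/∂z)(x^2 + 2*x*z - 2*z^2) dz = (2*x - 4*z) dz, which multiplied by dx ∧ dy gives (2*x - 4*z) dx ∧ dy ∧ dz
Collecting like 3-forms: d(omega) = (2*x - 4*z) dx ∧ dy ∧ dz.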